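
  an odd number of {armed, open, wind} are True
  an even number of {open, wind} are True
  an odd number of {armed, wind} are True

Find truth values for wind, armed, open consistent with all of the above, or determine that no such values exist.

wind = False, armed = True, open = False

{armed, open, wind}: 1 true → odd ✓
{open, wind}: 0 true → even ✓
{armed, wind}: 1 true → odd ✓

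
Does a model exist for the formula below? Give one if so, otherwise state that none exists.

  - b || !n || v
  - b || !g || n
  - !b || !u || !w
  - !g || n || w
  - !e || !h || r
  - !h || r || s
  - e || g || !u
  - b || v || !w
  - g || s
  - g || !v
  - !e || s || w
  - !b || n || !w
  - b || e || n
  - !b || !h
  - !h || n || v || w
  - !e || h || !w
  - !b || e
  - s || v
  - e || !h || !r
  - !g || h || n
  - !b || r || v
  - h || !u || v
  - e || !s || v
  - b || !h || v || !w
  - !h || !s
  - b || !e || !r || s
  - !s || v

Try v = False:
  (s || v) forces s = True.
  clause (!s || v) is falsified — backtrack.
So v = True.
  then (g || !v) forces g = True.
Set u = True.
Set r = True.
Set h = False.
  then (!g || h || n) forces n = True.
Set s = True.
Set w = False.
Set e = False.
  then (!b || e) forces b = False.
All clauses satisfied.

v = True; u = True; r = True; h = False; n = True; s = True; w = False; e = False; b = False; g = True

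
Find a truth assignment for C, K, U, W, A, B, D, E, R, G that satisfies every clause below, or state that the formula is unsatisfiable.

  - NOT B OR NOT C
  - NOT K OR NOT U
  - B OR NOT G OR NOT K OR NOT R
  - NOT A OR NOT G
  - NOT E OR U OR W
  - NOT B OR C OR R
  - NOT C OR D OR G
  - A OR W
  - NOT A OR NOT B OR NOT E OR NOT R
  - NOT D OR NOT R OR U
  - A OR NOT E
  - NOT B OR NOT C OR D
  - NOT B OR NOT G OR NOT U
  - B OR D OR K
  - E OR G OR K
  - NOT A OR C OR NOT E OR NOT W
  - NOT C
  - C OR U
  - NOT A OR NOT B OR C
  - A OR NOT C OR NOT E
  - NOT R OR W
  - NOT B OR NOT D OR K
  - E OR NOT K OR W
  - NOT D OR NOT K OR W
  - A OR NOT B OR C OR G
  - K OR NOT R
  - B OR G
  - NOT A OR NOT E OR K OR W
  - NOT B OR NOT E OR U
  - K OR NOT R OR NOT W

Unit clause (NOT C) forces C = False.
In (C OR U) only U is left, so U = True.
In (NOT K OR NOT U) only NOT K is left, so K = False.
In (K OR NOT R) only NOT R is left, so R = False.
In (NOT B OR C OR R) only NOT B is left, so B = False.
In (B OR D OR K) only D is left, so D = True.
In (B OR G) only G is left, so G = True.
In (NOT A OR NOT G) only NOT A is left, so A = False.
In (A OR W) only W is left, so W = True.
In (A OR NOT E) only NOT E is left, so E = False.
All clauses satisfied.

C: False, K: False, U: True, W: True, A: False, B: False, D: True, E: False, R: False, G: True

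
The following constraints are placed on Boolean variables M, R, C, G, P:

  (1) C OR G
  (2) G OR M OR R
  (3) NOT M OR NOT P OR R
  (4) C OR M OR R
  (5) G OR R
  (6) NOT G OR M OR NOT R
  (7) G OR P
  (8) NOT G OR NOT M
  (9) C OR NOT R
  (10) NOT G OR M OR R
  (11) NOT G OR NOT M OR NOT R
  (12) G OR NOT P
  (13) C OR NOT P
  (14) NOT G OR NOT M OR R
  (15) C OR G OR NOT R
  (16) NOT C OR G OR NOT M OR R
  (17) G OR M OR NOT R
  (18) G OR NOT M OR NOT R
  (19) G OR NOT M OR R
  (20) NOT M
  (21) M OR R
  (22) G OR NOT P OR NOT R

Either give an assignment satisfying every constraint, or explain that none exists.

No satisfying assignment exists.

Case M = True:
  Clause (NOT M) is falsified — contradiction.
Case M = False:
  (M OR R) forces R = True.
  (NOT G OR M OR NOT R) forces G = False.
  Clause (G OR M OR NOT R) is falsified — contradiction.
Both cases fail, so the formula is unsatisfiable.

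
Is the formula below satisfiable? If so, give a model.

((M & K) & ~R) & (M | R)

R = False, K = True, M = True

  (M & K) & ~R = True
    M & K = True
    ~R = True
  M | R = True
Both conjuncts True, so the formula holds.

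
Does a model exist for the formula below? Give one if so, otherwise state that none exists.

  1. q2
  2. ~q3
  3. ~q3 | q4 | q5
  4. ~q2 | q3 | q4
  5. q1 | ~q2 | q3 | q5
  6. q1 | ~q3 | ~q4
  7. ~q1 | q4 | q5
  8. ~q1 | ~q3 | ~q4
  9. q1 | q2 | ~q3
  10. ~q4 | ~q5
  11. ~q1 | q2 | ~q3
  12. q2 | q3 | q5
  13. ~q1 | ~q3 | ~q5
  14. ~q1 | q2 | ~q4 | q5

q1: True, q2: True, q3: False, q4: True, q5: False

Unit clause (q2) forces q2 = True.
Unit clause (~q3) forces q3 = False.
In (~q2 | q3 | q4) only q4 is left, so q4 = True.
In (~q4 | ~q5) only ~q5 is left, so q5 = False.
In (q1 | ~q2 | q3 | q5) only q1 is left, so q1 = True.
All clauses satisfied.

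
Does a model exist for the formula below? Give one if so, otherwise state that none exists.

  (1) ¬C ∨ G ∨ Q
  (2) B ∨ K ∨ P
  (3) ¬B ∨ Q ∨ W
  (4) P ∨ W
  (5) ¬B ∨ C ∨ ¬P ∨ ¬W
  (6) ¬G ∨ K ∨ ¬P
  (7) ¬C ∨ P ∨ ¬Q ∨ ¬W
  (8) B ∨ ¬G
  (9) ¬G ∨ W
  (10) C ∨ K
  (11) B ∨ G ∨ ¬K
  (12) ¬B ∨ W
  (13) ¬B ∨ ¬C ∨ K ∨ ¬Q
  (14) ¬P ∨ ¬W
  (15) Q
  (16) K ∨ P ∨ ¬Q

Q: True; W: True; K: True; P: False; C: False; B: True; G: True

Unit clause (Q) forces Q = True.
Set W = True.
  then (¬P ∨ ¬W) forces P = False.
  then (K ∨ P ∨ ¬Q) forces K = True.
  then (¬C ∨ P ∨ ¬Q ∨ ¬W) forces C = False.
Set B = True.
Set G = True.
All clauses satisfied.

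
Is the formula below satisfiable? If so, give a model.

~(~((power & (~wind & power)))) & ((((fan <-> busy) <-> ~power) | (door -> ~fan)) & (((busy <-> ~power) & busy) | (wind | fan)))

busy = False; wind = False; door = False; fan = True; power = True

  ~(~((power & (~wind & power)))) = True
    ~((power & (~wind & power))) = False
      power & (~wind & power) = True
        ~wind & power = True
          ~wind = True
  (((fan <-> busy) <-> ~power) | (door -> ~fan)) & (((busy <-> ~power) & busy) | (wind | fan)) = True
    ((fan <-> busy) <-> ~power) | (door -> ~fan) = True
      (fan <-> busy) <-> ~power = True
        fan <-> busy = False
        ~power = False
      door -> ~fan = True
        ~fan = False
    ((busy <-> ~power) & busy) | (wind | fan) = True
      (busy <-> ~power) & busy = False
        busy <-> ~power = True
          ~power = False
      wind | fan = True
Both conjuncts True, so the formula holds.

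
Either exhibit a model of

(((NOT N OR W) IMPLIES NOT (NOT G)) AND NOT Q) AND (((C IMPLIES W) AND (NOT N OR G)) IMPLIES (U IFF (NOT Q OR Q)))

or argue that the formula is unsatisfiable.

C = True; G = True; W = False; Q = False; N = True; U = True

  ((NOT N OR W) IMPLIES NOT (NOT G)) AND NOT Q = True
    (NOT N OR W) IMPLIES NOT (NOT G) = True
      NOT N OR W = False
        NOT N = False
      NOT (NOT G) = True
        NOT G = False
    NOT Q = True
  ((C IMPLIES W) AND (NOT N OR G)) IMPLIES (U IFF (NOT Q OR Q)) = True
    (C IMPLIES W) AND (NOT N OR G) = False
      C IMPLIES W = False
      NOT N OR G = True
        NOT N = False
    U IFF (NOT Q OR Q) = True
      NOT Q OR Q = True
        NOT Q = True
Both conjuncts True, so the formula holds.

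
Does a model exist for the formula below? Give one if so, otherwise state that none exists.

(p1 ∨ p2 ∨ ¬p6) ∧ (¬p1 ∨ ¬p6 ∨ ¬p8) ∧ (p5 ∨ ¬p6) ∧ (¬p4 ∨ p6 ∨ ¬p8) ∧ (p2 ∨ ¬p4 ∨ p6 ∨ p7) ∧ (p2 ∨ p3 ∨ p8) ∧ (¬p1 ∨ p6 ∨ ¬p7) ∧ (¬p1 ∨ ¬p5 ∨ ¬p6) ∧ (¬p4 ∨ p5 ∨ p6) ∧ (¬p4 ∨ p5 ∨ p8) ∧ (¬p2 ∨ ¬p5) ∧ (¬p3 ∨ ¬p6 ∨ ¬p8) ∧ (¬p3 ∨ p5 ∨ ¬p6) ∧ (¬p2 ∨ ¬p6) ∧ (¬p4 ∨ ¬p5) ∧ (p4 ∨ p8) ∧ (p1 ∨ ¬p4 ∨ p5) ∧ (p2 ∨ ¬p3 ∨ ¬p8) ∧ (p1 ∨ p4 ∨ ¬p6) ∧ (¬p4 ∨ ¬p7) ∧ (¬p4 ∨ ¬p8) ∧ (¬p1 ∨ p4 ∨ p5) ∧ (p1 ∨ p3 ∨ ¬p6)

p1=F; p2=T; p3=F; p4=F; p5=F; p6=F; p7=T; p8=T

Set p1 = False.
Set p2 = True.
  then (¬p2 ∨ ¬p5) forces p5 = False.
  then (¬p2 ∨ ¬p6) forces p6 = False.
  then (p1 ∨ ¬p4 ∨ p5) forces p4 = False.
  then (p4 ∨ p8) forces p8 = True.
Set p3 = False.
Set p7 = True.
All clauses satisfied.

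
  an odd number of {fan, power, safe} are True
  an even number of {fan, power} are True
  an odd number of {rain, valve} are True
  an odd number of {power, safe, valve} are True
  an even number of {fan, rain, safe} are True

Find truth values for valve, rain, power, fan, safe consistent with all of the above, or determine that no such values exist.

valve = False, rain = True, power = False, fan = False, safe = True

{fan, power, safe}: 1 true → odd ✓
{fan, power}: 0 true → even ✓
{rain, valve}: 1 true → odd ✓
{power, safe, valve}: 1 true → odd ✓
{fan, rain, safe}: 2 true → even ✓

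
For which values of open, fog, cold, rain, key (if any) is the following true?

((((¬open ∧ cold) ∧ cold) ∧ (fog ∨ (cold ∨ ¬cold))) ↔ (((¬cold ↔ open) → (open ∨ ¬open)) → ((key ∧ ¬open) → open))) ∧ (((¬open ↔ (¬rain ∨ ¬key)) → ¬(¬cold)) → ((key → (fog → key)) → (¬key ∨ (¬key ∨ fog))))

open: False, fog: False, cold: False, rain: False, key: True

  (((¬open ∧ cold) ∧ cold) ∧ (fog ∨ (cold ∨ ¬cold))) ↔ (((¬cold ↔ open) → (open ∨ ¬open)) → ((key ∧ ¬open) → open)) = True
    ((¬open ∧ cold) ∧ cold) ∧ (fog ∨ (cold ∨ ¬cold)) = False
      (¬open ∧ cold) ∧ cold = False
        ¬open ∧ cold = False
          ¬open = True
      fog ∨ (cold ∨ ¬cold) = True
        cold ∨ ¬cold = True
          ¬cold = True
    ((¬cold ↔ open) → (open ∨ ¬open)) → ((key ∧ ¬open) → open) = False
      (¬cold ↔ open) → (open ∨ ¬open) = True
        ¬cold ↔ open = False
          ¬cold = True
        open ∨ ¬open = True
          ¬open = True
      (key ∧ ¬open) → open = False
        key ∧ ¬open = True
          ¬open = True
  ((¬open ↔ (¬rain ∨ ¬key)) → ¬(¬cold)) → ((key → (fog → key)) → (¬key ∨ (¬key ∨ fog))) = True
    (¬open ↔ (¬rain ∨ ¬key)) → ¬(¬cold) = False
      ¬open ↔ (¬rain ∨ ¬key) = True
        ¬open = True
        ¬rain ∨ ¬key = True
          ¬rain = True
          ¬key = False
      ¬(¬cold) = False
        ¬cold = True
    (key → (fog → key)) → (¬key ∨ (¬key ∨ fog)) = False
      key → (fog → key) = True
        fog → key = True
      ¬key ∨ (¬key ∨ fog) = False
        ¬key = False
        ¬key ∨ fog = False
          ¬key = False
Both conjuncts True, so the formula holds.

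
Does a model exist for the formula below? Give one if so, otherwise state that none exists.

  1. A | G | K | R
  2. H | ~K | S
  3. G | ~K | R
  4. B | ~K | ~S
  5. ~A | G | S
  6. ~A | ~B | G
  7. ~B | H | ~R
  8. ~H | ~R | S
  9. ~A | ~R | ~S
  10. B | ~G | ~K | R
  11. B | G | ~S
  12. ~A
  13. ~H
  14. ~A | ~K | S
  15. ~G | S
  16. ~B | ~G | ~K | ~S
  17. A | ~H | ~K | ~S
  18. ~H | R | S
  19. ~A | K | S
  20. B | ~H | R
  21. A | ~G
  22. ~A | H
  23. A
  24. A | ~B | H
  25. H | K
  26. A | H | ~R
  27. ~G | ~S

Unsatisfiable

Case A = True:
  Clause (~A) is falsified — contradiction.
Case A = False:
  Clause (A) is falsified — contradiction.
Both cases fail, so the formula is unsatisfiable.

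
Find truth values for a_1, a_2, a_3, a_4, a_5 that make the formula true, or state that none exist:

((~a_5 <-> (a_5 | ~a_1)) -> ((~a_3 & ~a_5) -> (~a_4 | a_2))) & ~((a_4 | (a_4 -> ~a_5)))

The conjunct ~((a_4 | (a_4 -> ~a_5))) is unsatisfiable on its own:
  a_4=F, a_5=F: evaluates to False.
  a_4=F, a_5=T: evaluates to False.
  a_4=T, a_5=F: evaluates to False.
  a_4=T, a_5=T: evaluates to False.
So the whole conjunction is unsatisfiable.

Unsatisfiable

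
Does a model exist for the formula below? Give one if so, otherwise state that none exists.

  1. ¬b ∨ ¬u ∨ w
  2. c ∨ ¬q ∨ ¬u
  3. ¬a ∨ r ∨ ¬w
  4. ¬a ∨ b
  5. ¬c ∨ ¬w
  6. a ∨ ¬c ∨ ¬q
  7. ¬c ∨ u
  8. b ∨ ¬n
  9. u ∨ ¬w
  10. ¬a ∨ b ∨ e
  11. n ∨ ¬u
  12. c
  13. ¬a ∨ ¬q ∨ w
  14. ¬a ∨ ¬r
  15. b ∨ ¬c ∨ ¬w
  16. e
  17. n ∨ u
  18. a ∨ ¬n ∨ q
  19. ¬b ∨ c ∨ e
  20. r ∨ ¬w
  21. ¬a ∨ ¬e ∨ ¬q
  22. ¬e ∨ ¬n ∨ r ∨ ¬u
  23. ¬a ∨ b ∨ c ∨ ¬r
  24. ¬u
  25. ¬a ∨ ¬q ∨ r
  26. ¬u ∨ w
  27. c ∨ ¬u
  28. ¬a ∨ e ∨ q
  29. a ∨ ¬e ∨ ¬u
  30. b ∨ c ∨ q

The formula is unsatisfiable.

Case u = True:
  Clause (¬u) is falsified — contradiction.
Case u = False:
  (¬c ∨ u) forces c = False.
  Clause (c) is falsified — contradiction.
Both cases fail, so the formula is unsatisfiable.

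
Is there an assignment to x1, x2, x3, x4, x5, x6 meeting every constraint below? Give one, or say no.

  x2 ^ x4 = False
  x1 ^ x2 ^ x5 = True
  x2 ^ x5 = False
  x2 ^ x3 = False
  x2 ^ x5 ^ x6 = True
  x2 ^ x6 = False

x1=T; x2=T; x3=T; x4=T; x5=T; x6=T

x2 ^ x4 = T ^ T = False ✓
x1 ^ x2 ^ x5 = T ^ T ^ T = True ✓
x2 ^ x5 = T ^ T = False ✓
x2 ^ x3 = T ^ T = False ✓
x2 ^ x5 ^ x6 = T ^ T ^ T = True ✓
x2 ^ x6 = T ^ T = False ✓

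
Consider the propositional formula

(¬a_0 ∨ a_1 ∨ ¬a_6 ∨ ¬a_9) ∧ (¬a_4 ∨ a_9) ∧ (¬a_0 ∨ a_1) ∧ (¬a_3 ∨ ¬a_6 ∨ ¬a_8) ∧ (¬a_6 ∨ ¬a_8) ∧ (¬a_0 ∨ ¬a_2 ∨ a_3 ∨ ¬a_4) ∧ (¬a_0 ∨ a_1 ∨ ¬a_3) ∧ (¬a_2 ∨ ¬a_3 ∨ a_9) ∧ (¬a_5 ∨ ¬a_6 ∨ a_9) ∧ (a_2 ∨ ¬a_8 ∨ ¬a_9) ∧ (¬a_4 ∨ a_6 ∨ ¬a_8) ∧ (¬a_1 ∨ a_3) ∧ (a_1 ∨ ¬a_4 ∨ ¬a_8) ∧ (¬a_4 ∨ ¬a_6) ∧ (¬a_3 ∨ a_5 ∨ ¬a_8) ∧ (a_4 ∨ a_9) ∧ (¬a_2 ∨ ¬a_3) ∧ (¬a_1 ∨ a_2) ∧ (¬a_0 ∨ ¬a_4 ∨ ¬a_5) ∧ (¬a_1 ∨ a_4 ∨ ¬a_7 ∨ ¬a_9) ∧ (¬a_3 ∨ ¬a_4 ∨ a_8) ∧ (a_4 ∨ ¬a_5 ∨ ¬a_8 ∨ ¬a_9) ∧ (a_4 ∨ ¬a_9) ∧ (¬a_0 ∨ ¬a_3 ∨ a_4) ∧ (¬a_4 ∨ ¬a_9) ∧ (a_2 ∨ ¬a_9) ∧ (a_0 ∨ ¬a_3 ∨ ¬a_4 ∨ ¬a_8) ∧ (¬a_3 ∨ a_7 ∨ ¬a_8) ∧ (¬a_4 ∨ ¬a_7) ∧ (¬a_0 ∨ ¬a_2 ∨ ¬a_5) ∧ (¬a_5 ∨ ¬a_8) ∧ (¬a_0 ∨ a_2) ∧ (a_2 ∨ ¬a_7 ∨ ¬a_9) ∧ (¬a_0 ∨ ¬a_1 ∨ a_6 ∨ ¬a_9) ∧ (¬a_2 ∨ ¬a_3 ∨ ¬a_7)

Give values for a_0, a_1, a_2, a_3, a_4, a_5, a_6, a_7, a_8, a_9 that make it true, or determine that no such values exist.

Case a_4 = True:
  (¬a_4 ∨ a_9) forces a_9 = True.
  Clause (¬a_4 ∨ ¬a_9) is falsified — contradiction.
Case a_4 = False:
  (a_4 ∨ a_9) forces a_9 = True.
  Clause (a_4 ∨ ¬a_9) is falsified — contradiction.
Both cases fail, so the formula is unsatisfiable.

Unsatisfiable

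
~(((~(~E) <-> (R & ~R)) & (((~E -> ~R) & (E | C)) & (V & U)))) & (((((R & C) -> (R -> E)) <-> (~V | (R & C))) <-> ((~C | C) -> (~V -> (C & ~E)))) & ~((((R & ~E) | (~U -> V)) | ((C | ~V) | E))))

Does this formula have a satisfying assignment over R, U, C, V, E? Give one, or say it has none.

The formula is unsatisfiable.

The conjunct ~((((R & ~E) | (~U -> V)) | ((C | ~V) | E))) is unsatisfiable on its own:
  V = True: this becomes ~((True | (C | E))) = False.
  V = False: this becomes ~((((R & ~E) | U) | True)) = False.
So the whole conjunction is unsatisfiable.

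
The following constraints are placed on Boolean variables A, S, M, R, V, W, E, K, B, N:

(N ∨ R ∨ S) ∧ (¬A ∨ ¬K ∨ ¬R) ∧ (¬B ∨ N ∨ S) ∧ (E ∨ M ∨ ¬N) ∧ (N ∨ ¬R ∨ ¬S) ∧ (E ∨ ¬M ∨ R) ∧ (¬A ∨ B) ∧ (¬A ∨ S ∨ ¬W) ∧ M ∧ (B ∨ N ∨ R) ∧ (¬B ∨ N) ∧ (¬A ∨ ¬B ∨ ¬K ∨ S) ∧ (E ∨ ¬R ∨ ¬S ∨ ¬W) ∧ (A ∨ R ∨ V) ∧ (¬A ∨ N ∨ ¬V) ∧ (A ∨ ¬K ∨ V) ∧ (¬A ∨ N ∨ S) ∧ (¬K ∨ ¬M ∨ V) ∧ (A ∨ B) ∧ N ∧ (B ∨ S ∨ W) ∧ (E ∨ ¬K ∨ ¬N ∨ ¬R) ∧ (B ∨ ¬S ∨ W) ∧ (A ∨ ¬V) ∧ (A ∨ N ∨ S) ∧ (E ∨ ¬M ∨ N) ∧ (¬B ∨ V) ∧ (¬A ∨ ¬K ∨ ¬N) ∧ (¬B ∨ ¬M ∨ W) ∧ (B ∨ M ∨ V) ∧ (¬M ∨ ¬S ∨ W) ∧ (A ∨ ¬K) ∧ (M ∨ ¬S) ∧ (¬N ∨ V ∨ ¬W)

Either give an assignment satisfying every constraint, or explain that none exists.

A = True, S = True, M = True, R = False, V = True, W = True, E = True, K = False, B = True, N = True

Unit clause (M) forces M = True.
Unit clause (N) forces N = True.
Set A = True.
  then (¬A ∨ B) forces B = True.
  then (¬B ∨ V) forces V = True.
  then (¬A ∨ ¬K ∨ ¬N) forces K = False.
  then (¬B ∨ ¬M ∨ W) forces W = True.
  then (¬A ∨ S ∨ ¬W) forces S = True.
Set R = False.
  then (E ∨ ¬M ∨ R) forces E = True.
All clauses satisfied.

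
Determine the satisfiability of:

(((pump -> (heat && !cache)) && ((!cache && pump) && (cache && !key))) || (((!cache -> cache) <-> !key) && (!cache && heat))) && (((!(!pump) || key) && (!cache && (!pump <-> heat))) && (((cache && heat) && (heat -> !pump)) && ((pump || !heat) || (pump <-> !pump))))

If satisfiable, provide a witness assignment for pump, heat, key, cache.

Unsatisfiable

Case cache = True: the conjunct ((pump -> (heat && !cache)) && ((!cache && pump) && (cache && !key))) || (((!cache -> cache) <-> !key) && (!cache && heat)) becomes (!pump && False) || (!key && False) = False.
Case cache = False: the conjunct cache is False.
Both cases fail — unsatisfiable.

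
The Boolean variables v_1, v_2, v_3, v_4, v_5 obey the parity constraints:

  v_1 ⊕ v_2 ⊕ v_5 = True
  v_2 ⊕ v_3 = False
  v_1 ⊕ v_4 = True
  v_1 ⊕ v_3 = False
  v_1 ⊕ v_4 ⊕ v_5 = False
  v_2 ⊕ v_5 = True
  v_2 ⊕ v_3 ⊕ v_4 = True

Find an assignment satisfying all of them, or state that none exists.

v_1 = False, v_2 = False, v_3 = False, v_4 = True, v_5 = True

v_1 ⊕ v_2 ⊕ v_5 = F ⊕ F ⊕ T = True ✓
v_2 ⊕ v_3 = F ⊕ F = False ✓
v_1 ⊕ v_4 = F ⊕ T = True ✓
v_1 ⊕ v_3 = F ⊕ F = False ✓
v_1 ⊕ v_4 ⊕ v_5 = F ⊕ T ⊕ T = False ✓
v_2 ⊕ v_5 = F ⊕ T = True ✓
v_2 ⊕ v_3 ⊕ v_4 = F ⊕ F ⊕ T = True ✓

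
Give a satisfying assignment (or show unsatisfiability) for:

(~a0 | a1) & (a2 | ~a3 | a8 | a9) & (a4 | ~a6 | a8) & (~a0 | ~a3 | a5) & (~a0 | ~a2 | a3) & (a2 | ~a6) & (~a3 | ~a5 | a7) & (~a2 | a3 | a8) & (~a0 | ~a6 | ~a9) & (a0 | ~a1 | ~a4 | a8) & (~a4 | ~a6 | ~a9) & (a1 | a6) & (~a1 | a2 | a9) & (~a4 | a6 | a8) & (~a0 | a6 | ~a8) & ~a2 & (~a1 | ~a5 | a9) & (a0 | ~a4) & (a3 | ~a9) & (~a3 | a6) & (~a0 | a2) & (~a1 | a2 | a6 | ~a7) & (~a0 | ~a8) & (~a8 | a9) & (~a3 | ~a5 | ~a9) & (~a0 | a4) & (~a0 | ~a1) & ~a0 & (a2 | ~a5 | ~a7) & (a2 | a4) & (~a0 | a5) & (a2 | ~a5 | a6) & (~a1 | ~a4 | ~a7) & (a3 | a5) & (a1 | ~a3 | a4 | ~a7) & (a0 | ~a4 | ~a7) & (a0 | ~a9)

Case a0 = True:
  Clause (~a0) is falsified — contradiction.
Case a0 = False:
  (~a2) forces a2 = False.
  (a2 | ~a6) forces a6 = False.
  (a1 | a6) forces a1 = True.
  (~a1 | a2 | a9) forces a9 = True.
  Clause (a0 | ~a9) is falsified — contradiction.
Both cases fail, so the formula is unsatisfiable.

UNSATISFIABLE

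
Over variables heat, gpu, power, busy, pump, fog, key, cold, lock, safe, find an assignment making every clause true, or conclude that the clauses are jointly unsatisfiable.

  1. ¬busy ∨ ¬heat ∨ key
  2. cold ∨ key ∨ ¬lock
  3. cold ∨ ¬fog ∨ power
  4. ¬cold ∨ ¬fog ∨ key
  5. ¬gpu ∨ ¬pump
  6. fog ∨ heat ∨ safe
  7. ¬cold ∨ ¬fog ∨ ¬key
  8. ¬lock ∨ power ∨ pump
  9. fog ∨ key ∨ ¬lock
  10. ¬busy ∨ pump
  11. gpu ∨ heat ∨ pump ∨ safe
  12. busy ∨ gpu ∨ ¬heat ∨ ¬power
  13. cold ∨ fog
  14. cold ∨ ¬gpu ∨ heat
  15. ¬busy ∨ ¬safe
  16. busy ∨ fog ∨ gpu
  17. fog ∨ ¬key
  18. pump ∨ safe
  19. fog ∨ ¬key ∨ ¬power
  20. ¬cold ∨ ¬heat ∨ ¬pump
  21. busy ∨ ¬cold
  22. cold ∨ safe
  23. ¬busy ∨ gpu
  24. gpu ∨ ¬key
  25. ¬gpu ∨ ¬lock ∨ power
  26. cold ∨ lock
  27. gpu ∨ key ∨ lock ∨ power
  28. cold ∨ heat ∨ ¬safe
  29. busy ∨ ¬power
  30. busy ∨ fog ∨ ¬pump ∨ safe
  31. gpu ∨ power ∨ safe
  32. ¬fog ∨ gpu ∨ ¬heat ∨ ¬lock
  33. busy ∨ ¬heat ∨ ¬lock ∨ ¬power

The formula is unsatisfiable.

Case busy = True:
  (¬busy ∨ pump) forces pump = True.
  (¬gpu ∨ ¬pump) forces gpu = False.
  Clause (¬busy ∨ gpu) is falsified — contradiction.
Case busy = False:
  (busy ∨ ¬cold) forces cold = False.
  (cold ∨ fog) forces fog = True.
  (cold ∨ ¬fog ∨ power) forces power = True.
  Clause (busy ∨ ¬power) is falsified — contradiction.
Both cases fail, so the formula is unsatisfiable.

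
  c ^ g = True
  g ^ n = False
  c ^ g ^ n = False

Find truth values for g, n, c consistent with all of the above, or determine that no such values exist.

g=T; n=T; c=F

c ^ g = F ^ T = True ✓
g ^ n = T ^ T = False ✓
c ^ g ^ n = F ^ T ^ T = False ✓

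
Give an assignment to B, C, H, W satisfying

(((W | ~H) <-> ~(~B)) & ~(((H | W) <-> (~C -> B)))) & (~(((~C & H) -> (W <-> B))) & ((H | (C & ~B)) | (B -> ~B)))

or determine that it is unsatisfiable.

Unsatisfiable — no assignment works.

Case H = True: the formula simplifies to ((W <-> ~(~B)) & ~((~C -> B))) & ~((~C -> (W <-> B))).
  B = True: the conjunct ~((~C -> B)) becomes ~((~C -> True)) = False.
  B = False: simplifies to (~W & ~C) & ~((~C -> ~W)).
    W = True: the conjunct ~W is False.
    W = False: the conjunct ~((~C -> ~W)) becomes ~((~C -> True)) = False.
Case H = False: the conjunct ~(((~C & H) -> (W <-> B))) becomes ~((False -> (W <-> B))) = False.
Both cases fail — unsatisfiable.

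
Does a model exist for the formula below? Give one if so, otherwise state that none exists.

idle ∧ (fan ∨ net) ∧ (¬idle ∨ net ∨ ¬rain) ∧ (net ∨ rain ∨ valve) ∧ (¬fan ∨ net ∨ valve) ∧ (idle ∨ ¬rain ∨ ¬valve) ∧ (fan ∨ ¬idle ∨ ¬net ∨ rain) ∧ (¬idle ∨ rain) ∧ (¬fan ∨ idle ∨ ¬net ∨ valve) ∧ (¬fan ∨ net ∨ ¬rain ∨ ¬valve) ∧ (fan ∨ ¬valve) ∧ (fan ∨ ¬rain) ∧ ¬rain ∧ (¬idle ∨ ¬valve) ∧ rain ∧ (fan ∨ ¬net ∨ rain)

UNSATISFIABLE

Case rain = True:
  Clause (¬rain) is falsified — contradiction.
Case rain = False:
  Clause (rain) is falsified — contradiction.
Both cases fail, so the formula is unsatisfiable.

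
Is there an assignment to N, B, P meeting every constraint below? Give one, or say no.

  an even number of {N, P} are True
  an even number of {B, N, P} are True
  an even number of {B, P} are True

N = False, B = False, P = False

{N, P}: 0 true → even ✓
{B, N, P}: 0 true → even ✓
{B, P}: 0 true → even ✓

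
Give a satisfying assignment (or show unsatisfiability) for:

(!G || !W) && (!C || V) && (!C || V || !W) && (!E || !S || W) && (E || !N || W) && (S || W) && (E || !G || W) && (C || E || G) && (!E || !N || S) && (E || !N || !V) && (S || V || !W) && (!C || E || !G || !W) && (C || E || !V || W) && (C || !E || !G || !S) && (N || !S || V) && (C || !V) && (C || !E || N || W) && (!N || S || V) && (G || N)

Set E = True.
Set V = False.
  then (!C || V) forces C = False.
Try G = True:
  (!G || !W) forces W = False.
  (!E || !S || W) forces S = False.
  clause (S || W) is falsified — backtrack.
So G = False.
  then (G || N) forces N = True.
  then (!E || !N || S) forces S = True.
  then (!E || !S || W) forces W = True.
All clauses satisfied.

E: True, V: False, G: False, W: True, N: True, S: True, C: False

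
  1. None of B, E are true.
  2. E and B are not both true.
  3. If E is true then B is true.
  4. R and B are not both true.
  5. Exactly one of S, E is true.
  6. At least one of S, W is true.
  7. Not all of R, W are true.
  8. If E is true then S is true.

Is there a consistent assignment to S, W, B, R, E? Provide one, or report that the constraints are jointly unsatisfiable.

S: True, W: False, B: False, R: False, E: False

  (1) {B, E}: 0 true — none ✓
  (2) E=F, B=F — not both ✓
  (3) E=F ⇒ B: vacuous ✓
  (4) R=F, B=F — not both ✓
  (5) {S, E}: 1 true — exactly one ✓
  (6) {S, W}: 1 true — at least one ✓
  (7) {R, W}: 0/2 true — not all ✓
  (8) E=F ⇒ S: vacuous ✓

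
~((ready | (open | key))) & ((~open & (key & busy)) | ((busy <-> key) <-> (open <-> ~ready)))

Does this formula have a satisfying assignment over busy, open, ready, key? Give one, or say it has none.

busy=T, open=F, ready=F, key=F

  ~((ready | (open | key))) = True
    ready | (open | key) = False
      open | key = False
  (~open & (key & busy)) | ((busy <-> key) <-> (open <-> ~ready)) = True
    ~open & (key & busy) = False
      ~open = True
      key & busy = False
    (busy <-> key) <-> (open <-> ~ready) = True
      busy <-> key = False
      open <-> ~ready = False
        ~ready = True
Both conjuncts True, so the formula holds.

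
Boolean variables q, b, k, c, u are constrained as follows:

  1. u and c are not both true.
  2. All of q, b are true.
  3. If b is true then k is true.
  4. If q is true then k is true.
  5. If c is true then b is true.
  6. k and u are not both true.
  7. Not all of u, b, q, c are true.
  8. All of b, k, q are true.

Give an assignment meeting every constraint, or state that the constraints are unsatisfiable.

q = True, b = True, k = True, c = False, u = False

  (1) u=F, c=F — not both ✓
  (2) {q, b}: all 2 true ✓
  (3) b=T ⇒ k: T ✓
  (4) q=T ⇒ k: T ✓
  (5) c=F ⇒ b: vacuous ✓
  (6) k=T, u=F — not both ✓
  (7) {u, b, q, c}: 2/4 true — not all ✓
  (8) {b, k, q}: all 3 true ✓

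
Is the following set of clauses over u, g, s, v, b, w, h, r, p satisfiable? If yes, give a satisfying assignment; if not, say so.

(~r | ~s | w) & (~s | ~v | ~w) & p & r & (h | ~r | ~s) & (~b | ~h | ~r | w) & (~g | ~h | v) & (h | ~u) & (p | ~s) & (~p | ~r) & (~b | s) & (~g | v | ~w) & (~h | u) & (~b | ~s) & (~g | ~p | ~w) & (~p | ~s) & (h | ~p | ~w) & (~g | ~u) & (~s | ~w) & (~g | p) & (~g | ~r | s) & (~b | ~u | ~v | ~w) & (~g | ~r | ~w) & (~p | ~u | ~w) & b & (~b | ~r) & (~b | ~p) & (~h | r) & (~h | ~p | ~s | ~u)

Unsatisfiable — no assignment works.

Case b = True:
  (p) forces p = True.
  Clause (~b | ~p) is falsified — contradiction.
Case b = False:
  Clause (b) is falsified — contradiction.
Both cases fail, so the formula is unsatisfiable.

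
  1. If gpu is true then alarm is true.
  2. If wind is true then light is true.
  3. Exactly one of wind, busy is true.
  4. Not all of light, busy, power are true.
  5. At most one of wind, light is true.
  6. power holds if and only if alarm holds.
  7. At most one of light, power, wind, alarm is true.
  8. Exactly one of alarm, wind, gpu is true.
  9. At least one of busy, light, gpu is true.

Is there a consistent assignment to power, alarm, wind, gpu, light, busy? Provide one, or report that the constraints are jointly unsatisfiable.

Case power = True:
  (6) with power=T forces alarm = True.
  Constraint (7) is violated (power=T, alarm=T) — contradiction.
Case power = False:
  (6) with power=F forces alarm = False.
  (1) with alarm=F forces gpu = False.
  (8) with alarm=F, gpu=F forces wind = True.
  (2) with wind=T forces light = True.
  Constraint (5) is violated (wind=T, light=T) — contradiction.
Both cases fail — unsatisfiable.

Unsatisfiable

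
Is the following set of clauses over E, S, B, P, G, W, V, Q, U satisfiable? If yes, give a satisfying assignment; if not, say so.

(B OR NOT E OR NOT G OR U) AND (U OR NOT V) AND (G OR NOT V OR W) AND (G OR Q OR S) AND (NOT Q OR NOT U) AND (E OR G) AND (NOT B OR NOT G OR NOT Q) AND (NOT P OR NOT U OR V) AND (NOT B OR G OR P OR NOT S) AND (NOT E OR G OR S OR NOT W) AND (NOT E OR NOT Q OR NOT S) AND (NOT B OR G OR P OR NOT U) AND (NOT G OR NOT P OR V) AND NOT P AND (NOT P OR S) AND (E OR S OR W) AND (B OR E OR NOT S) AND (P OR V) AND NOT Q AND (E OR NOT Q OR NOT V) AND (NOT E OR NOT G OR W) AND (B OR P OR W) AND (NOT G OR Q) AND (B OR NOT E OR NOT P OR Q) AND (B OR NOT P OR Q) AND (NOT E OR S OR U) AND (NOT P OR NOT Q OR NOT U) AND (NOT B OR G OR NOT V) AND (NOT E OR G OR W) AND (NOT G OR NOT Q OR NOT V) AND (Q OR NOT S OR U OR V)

Unit clause (NOT P) forces P = False.
In (P OR V) only V is left, so V = True.
Unit clause (NOT Q) forces Q = False.
In (NOT G OR Q) only NOT G is left, so G = False.
In (NOT B OR G OR NOT V) only NOT B is left, so B = False.
In (U OR NOT V) only U is left, so U = True.
In (G OR NOT V OR W) only W is left, so W = True.
In (G OR Q OR S) only S is left, so S = True.
In (E OR G) only E is left, so E = True.
All clauses satisfied.

E = True; S = True; B = False; P = False; G = False; W = True; V = True; Q = False; U = True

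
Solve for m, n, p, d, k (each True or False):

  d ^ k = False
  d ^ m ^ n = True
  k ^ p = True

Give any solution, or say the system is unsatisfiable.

m = False, n = False, p = False, d = True, k = True

d ^ k = T ^ T = False ✓
d ^ m ^ n = T ^ F ^ F = True ✓
k ^ p = T ^ F = True ✓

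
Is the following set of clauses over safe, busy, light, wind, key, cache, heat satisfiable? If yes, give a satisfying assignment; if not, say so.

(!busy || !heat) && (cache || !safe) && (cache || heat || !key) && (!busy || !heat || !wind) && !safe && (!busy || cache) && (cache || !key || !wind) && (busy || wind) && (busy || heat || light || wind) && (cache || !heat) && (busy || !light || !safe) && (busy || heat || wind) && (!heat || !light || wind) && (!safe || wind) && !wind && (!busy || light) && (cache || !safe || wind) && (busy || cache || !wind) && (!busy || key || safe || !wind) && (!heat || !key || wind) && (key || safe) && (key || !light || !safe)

safe: False, busy: True, light: True, wind: False, key: True, cache: True, heat: False

Unit clause (!safe) forces safe = False.
Unit clause (!wind) forces wind = False.
In (key || safe) only key is left, so key = True.
In (busy || wind) only busy is left, so busy = True.
In (!busy || light) only light is left, so light = True.
In (!heat || !key || wind) only !heat is left, so heat = False.
In (cache || heat || !key) only cache is left, so cache = True.
All clauses satisfied.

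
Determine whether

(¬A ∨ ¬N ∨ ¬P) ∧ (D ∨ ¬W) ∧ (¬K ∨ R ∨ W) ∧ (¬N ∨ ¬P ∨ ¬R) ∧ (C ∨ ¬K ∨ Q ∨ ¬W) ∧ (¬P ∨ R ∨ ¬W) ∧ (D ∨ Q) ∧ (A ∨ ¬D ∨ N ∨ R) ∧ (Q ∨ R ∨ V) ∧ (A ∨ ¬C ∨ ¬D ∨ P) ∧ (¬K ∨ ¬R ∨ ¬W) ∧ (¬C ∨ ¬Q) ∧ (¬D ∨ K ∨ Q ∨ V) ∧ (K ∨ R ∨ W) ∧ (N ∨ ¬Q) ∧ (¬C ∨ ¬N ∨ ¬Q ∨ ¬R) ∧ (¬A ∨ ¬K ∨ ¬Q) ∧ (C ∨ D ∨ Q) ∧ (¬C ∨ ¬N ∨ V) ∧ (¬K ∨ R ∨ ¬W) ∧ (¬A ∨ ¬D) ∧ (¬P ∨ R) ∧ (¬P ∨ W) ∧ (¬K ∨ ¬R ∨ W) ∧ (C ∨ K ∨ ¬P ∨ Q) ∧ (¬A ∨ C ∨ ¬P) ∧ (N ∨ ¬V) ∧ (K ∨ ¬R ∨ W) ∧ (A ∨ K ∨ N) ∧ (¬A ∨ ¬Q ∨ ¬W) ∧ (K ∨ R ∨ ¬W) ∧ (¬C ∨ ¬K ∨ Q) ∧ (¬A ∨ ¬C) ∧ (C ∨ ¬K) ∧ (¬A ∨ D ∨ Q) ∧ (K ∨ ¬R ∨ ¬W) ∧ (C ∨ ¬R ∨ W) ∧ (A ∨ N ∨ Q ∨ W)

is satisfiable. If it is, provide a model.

No satisfying assignment exists.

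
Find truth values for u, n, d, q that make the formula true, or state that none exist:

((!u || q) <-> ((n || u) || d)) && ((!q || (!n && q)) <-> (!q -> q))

u: True, n: False, d: False, q: True

  (!u || q) <-> ((n || u) || d) = True
    !u || q = True
      !u = False
    (n || u) || d = True
      n || u = True
  (!q || (!n && q)) <-> (!q -> q) = True
    !q || (!n && q) = True
      !q = False
      !n && q = True
        !n = True
    !q -> q = True
      !q = False
Both conjuncts True, so the formula holds.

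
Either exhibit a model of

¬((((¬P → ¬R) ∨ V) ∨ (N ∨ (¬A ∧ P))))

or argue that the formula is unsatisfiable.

N = False, R = True, A = False, P = False, V = False

  ¬((((¬P → ¬R) ∨ V) ∨ (N ∨ (¬A ∧ P)))) = True
    ((¬P → ¬R) ∨ V) ∨ (N ∨ (¬A ∧ P)) = False
      (¬P → ¬R) ∨ V = False
        ¬P → ¬R = False
          ¬P = True
          ¬R = False
      N ∨ (¬A ∧ P) = False
        ¬A ∧ P = False
          ¬A = True
The formula evaluates to True.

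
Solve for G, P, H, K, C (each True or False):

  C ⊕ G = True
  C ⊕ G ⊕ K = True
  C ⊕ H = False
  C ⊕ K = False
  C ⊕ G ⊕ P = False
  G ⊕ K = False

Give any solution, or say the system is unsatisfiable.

Adding constraints 1, 4, 6 mod 2: every variable appears an even number of times on the left, so the left side is 0.
But the right sides sum to 1 (mod 2). 0 ≠ 1 — the system is inconsistent.

No satisfying assignment exists.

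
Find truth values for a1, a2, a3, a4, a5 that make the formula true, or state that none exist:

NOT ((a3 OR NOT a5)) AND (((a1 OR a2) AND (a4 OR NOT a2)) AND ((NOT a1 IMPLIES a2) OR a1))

a1: True; a2: False; a3: False; a4: True; a5: True

  NOT ((a3 OR NOT a5)) = True
    a3 OR NOT a5 = False
      NOT a5 = False
  ((a1 OR a2) AND (a4 OR NOT a2)) AND ((NOT a1 IMPLIES a2) OR a1) = True
    (a1 OR a2) AND (a4 OR NOT a2) = True
      a1 OR a2 = True
      a4 OR NOT a2 = True
        NOT a2 = True
    (NOT a1 IMPLIES a2) OR a1 = True
      NOT a1 IMPLIES a2 = True
        NOT a1 = False
Both conjuncts True, so the formula holds.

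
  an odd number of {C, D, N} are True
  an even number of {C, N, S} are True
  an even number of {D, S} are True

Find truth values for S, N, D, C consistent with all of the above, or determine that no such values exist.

UNSATISFIABLE

Adding constraints 1, 2, 3 mod 2: every variable appears an even number of times on the left, so the left side is 0.
But the right sides sum to 1 (mod 2). 0 ≠ 1 — the system is inconsistent.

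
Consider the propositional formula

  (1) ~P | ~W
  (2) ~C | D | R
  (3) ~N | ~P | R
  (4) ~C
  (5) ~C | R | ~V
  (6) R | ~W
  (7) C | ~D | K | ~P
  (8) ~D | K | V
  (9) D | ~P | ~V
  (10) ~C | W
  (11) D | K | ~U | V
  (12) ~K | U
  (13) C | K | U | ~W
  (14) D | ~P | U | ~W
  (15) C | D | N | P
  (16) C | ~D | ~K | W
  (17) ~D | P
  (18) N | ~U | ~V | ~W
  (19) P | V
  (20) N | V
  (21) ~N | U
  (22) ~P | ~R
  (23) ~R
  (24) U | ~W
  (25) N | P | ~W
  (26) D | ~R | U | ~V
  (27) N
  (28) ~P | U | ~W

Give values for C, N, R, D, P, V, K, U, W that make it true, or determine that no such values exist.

C=F, N=T, R=F, D=F, P=F, V=T, K=T, U=T, W=F

Unit clause (~C) forces C = False.
Unit clause (~R) forces R = False.
Unit clause (N) forces N = True.
In (~N | ~P | R) only ~P is left, so P = False.
In (R | ~W) only ~W is left, so W = False.
In (~D | P) only ~D is left, so D = False.
In (P | V) only V is left, so V = True.
In (~N | U) only U is left, so U = True.
Set K = True.
All clauses satisfied.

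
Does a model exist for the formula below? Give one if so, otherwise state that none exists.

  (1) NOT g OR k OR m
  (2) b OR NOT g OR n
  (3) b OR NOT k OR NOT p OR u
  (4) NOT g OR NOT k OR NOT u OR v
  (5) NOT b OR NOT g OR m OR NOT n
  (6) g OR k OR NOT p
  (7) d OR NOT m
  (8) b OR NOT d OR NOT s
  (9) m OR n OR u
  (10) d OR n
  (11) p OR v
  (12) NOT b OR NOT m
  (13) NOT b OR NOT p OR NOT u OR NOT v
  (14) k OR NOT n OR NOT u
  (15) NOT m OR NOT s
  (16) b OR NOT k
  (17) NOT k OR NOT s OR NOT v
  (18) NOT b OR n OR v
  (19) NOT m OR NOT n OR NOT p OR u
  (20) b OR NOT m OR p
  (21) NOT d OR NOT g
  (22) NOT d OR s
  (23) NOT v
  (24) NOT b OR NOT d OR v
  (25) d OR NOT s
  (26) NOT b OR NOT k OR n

Unit clause (NOT v) forces v = False.
In (p OR v) only p is left, so p = True.
Try d = True:
  (NOT d OR NOT g) forces g = False.
  (g OR k OR NOT p) forces k = True.
  (b OR NOT k) forces b = True.
  clause (NOT b OR NOT d OR v) is falsified — backtrack.
So d = False.
  then (d OR NOT m) forces m = False.
  then (d OR n) forces n = True.
  then (d OR NOT s) forces s = False.
Set u = True.
  then (k OR NOT n OR NOT u) forces k = True.
  then (b OR NOT k) forces b = True.
  then (NOT g OR NOT k OR NOT u OR v) forces g = False.
All clauses satisfied.

p = True; d = False; m = False; v = False; u = True; k = True; n = True; g = False; s = False; b = True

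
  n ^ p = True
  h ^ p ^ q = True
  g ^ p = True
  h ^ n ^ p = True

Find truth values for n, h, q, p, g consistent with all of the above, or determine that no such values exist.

n=T; h=F; q=T; p=F; g=T

n ^ p = T ^ F = True ✓
h ^ p ^ q = F ^ F ^ T = True ✓
g ^ p = T ^ F = True ✓
h ^ n ^ p = F ^ T ^ F = True ✓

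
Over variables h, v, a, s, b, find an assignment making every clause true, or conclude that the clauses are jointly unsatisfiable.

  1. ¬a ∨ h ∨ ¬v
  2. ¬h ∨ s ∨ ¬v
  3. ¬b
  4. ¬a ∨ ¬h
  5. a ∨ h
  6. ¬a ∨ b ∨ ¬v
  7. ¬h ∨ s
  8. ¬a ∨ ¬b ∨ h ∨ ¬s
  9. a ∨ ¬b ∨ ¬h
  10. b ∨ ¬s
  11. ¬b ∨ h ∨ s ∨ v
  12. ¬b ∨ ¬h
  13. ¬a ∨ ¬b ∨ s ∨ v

Unit clause (¬b) forces b = False.
In (b ∨ ¬s) only ¬s is left, so s = False.
In (¬h ∨ s) only ¬h is left, so h = False.
In (a ∨ h) only a is left, so a = True.
In (¬a ∨ b ∨ ¬v) only ¬v is left, so v = False.
All clauses satisfied.

h: False; v: False; a: True; s: False; b: False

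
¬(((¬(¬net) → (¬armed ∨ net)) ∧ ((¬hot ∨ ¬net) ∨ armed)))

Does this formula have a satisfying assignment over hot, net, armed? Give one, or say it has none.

hot = True, net = True, armed = False

  ¬(((¬(¬net) → (¬armed ∨ net)) ∧ ((¬hot ∨ ¬net) ∨ armed))) = True
    (¬(¬net) → (¬armed ∨ net)) ∧ ((¬hot ∨ ¬net) ∨ armed) = False
      ¬(¬net) → (¬armed ∨ net) = True
        ¬(¬net) = True
          ¬net = False
        ¬armed ∨ net = True
          ¬armed = True
      (¬hot ∨ ¬net) ∨ armed = False
        ¬hot ∨ ¬net = False
          ¬hot = False
          ¬net = False
The formula evaluates to True.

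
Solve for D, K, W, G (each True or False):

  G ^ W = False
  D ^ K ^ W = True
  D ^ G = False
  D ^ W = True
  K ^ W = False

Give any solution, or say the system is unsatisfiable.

Adding constraints 1, 3, 4 mod 2: every variable appears an even number of times on the left, so the left side is 0.
But the right sides sum to 1 (mod 2). 0 ≠ 1 — the system is inconsistent.

Unsatisfiable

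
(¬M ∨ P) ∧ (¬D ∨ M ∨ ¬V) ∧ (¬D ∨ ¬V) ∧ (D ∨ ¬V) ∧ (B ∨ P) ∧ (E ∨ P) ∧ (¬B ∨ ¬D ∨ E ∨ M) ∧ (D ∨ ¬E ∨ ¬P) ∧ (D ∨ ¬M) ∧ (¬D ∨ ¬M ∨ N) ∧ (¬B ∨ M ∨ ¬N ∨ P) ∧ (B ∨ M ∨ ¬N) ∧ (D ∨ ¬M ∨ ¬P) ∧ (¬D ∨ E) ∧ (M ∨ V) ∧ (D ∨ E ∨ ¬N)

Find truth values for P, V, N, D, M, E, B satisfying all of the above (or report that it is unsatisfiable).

Set P = True.
Try V = True:
  (¬D ∨ ¬V) forces D = False.
  clause (D ∨ ¬V) is falsified — backtrack.
So V = False.
  then (M ∨ V) forces M = True.
  then (D ∨ ¬M) forces D = True.
  then (¬D ∨ ¬M ∨ N) forces N = True.
  then (¬D ∨ E) forces E = True.
Set B = False.
All clauses satisfied.

P = True, V = False, N = True, D = True, M = True, E = True, B = False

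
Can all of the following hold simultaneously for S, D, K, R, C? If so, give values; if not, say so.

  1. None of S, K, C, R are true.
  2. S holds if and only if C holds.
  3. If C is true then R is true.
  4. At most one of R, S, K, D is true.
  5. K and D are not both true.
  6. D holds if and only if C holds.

S = False, D = False, K = False, R = False, C = False

  (1) {S, K, C, R}: 0 true — none ✓
  (2) S=F, C=F — same ✓
  (3) C=F ⇒ R: vacuous ✓
  (4) {R, S, K, D}: 0 true — at most one ✓
  (5) K=F, D=F — not both ✓
  (6) D=F, C=F — same ✓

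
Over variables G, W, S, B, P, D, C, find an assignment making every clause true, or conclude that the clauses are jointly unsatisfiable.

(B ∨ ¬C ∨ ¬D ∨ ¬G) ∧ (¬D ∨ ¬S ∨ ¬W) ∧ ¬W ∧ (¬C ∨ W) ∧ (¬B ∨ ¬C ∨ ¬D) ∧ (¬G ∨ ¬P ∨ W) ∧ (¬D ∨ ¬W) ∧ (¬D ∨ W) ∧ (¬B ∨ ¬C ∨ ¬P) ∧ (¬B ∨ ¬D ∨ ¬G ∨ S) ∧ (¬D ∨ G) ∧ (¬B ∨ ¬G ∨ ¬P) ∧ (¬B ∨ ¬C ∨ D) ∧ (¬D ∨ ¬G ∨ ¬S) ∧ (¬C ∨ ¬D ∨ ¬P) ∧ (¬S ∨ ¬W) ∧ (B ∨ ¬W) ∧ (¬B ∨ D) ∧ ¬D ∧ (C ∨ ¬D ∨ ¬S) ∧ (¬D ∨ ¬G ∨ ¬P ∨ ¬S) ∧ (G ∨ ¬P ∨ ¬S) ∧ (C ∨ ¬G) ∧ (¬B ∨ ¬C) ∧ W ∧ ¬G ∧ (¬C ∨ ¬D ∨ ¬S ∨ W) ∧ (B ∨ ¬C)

Case W = True:
  Clause (¬W) is falsified — contradiction.
Case W = False:
  Clause (W) is falsified — contradiction.
Both cases fail, so the formula is unsatisfiable.

Unsatisfiable — no assignment works.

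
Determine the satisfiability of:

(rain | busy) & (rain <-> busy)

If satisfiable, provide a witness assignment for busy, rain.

busy = True, rain = True

  rain | busy = True
  rain <-> busy = True
Both conjuncts True, so the formula holds.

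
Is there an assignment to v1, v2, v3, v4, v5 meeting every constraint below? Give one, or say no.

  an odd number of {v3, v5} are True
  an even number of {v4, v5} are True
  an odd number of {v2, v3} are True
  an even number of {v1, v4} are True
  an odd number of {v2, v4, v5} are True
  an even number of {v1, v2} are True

v1: True, v2: True, v3: False, v4: True, v5: True

{v3, v5}: 1 true → odd ✓
{v4, v5}: 2 true → even ✓
{v2, v3}: 1 true → odd ✓
{v1, v4}: 2 true → even ✓
{v2, v4, v5}: 3 true → odd ✓
{v1, v2}: 2 true → even ✓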